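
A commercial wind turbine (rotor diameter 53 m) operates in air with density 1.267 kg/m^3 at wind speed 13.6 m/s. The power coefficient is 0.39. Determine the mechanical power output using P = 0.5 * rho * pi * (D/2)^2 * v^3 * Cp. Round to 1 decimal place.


Step 1 -- Compute swept area:
  A = pi * (D/2)^2 = pi * (53/2)^2 = 2206.18 m^2
Step 2 -- Apply wind power equation:
  P = 0.5 * rho * A * v^3 * Cp
  v^3 = 13.6^3 = 2515.456
  P = 0.5 * 1.267 * 2206.18 * 2515.456 * 0.39
  P = 1371101.4 W

1371101.4


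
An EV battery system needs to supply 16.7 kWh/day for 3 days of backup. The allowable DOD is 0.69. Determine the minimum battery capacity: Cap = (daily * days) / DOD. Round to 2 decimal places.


Total energy needed = daily * days = 16.7 * 3 = 50.1 kWh
Account for depth of discharge:
  Cap = total_energy / DOD = 50.1 / 0.69
  Cap = 72.61 kWh

72.61


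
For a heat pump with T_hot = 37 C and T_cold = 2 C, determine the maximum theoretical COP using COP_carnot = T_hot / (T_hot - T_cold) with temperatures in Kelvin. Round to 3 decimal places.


Convert to Kelvin:
  T_hot = 37 + 273.15 = 310.15 K
  T_cold = 2 + 273.15 = 275.15 K
Apply Carnot COP formula:
  COP = T_hot_K / (T_hot_K - T_cold_K) = 310.15 / 35.0
  COP = 8.861

8.861


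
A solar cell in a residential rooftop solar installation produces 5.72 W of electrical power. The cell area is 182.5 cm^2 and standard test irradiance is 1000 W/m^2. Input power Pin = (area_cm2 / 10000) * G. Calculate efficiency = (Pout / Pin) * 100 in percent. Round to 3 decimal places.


First compute the input power:
  Pin = area_cm2 / 10000 * G = 182.5 / 10000 * 1000 = 18.25 W
Then compute efficiency:
  Efficiency = (Pout / Pin) * 100 = (5.72 / 18.25) * 100
  Efficiency = 31.342%

31.342


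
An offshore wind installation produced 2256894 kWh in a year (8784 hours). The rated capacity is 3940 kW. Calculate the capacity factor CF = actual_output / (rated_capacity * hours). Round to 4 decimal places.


Capacity factor = actual output / maximum possible output
Maximum possible = rated * hours = 3940 * 8784 = 34608960 kWh
CF = 2256894 / 34608960
CF = 0.0652

0.0652


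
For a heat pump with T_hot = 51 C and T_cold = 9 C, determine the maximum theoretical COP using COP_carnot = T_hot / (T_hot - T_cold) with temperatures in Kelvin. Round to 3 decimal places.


Convert to Kelvin:
  T_hot = 51 + 273.15 = 324.15 K
  T_cold = 9 + 273.15 = 282.15 K
Apply Carnot COP formula:
  COP = T_hot_K / (T_hot_K - T_cold_K) = 324.15 / 42.0
  COP = 7.718

7.718


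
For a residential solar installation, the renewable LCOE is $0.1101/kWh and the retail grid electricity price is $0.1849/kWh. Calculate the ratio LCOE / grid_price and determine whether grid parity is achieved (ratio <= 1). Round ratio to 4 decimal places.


Compare LCOE to grid price:
  LCOE = $0.1101/kWh, Grid price = $0.1849/kWh
  Ratio = LCOE / grid_price = 0.1101 / 0.1849 = 0.5955
  Grid parity achieved (ratio <= 1)? yes

0.5955


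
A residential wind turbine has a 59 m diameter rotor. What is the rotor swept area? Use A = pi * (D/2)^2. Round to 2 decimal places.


Compute the rotor radius:
  r = D / 2 = 59 / 2 = 29.5 m
Calculate swept area:
  A = pi * r^2 = pi * 29.5^2
  A = 2733.97 m^2

2733.97


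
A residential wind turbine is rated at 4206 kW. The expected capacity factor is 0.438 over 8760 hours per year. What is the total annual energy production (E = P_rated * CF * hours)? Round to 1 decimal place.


Annual energy = rated_kW * capacity_factor * hours_per_year
Given: P_rated = 4206 kW, CF = 0.438, hours = 8760
E = 4206 * 0.438 * 8760
E = 16137917.3 kWh

16137917.3


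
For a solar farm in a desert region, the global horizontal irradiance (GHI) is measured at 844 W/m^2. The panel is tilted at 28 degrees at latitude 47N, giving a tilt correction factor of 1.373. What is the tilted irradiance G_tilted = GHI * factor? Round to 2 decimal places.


Identify the given values:
  GHI = 844 W/m^2, tilt correction factor = 1.373
Apply the formula G_tilted = GHI * factor:
  G_tilted = 844 * 1.373
  G_tilted = 1158.81 W/m^2

1158.81


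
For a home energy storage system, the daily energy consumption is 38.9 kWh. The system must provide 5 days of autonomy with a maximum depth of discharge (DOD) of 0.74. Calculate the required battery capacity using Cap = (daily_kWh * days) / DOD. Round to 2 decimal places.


Total energy needed = daily * days = 38.9 * 5 = 194.5 kWh
Account for depth of discharge:
  Cap = total_energy / DOD = 194.5 / 0.74
  Cap = 262.84 kWh

262.84


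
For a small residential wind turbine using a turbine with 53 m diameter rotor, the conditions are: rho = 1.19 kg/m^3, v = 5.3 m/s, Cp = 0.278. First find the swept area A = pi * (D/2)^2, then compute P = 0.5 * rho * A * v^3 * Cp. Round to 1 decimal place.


Step 1 -- Compute swept area:
  A = pi * (D/2)^2 = pi * (53/2)^2 = 2206.18 m^2
Step 2 -- Apply wind power equation:
  P = 0.5 * rho * A * v^3 * Cp
  v^3 = 5.3^3 = 148.877
  P = 0.5 * 1.19 * 2206.18 * 148.877 * 0.278
  P = 54328.9 W

54328.9


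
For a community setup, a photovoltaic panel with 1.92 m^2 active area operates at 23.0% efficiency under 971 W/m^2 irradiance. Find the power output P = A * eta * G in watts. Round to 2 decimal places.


Use the solar power formula P = A * eta * G.
Given: A = 1.92 m^2, eta = 0.23, G = 971 W/m^2
P = 1.92 * 0.23 * 971
P = 428.79 W

428.79


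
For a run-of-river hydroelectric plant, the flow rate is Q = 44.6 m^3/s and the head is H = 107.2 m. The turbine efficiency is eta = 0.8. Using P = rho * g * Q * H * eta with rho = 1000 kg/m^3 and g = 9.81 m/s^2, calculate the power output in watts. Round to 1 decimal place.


Apply the hydropower formula P = rho * g * Q * H * eta
rho * g = 1000 * 9.81 = 9810.0
P = 9810.0 * 44.6 * 107.2 * 0.8
P = 37522229.8 W

37522229.8


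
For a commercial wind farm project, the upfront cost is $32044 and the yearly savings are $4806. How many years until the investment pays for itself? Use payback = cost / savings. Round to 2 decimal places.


Simple payback period = initial cost / annual savings
Payback = 32044 / 4806
Payback = 6.67 years

6.67


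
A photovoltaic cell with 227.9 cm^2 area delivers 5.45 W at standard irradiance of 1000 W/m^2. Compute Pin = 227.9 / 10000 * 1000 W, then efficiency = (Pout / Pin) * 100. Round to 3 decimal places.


First compute the input power:
  Pin = area_cm2 / 10000 * G = 227.9 / 10000 * 1000 = 22.79 W
Then compute efficiency:
  Efficiency = (Pout / Pin) * 100 = (5.45 / 22.79) * 100
  Efficiency = 23.914%

23.914


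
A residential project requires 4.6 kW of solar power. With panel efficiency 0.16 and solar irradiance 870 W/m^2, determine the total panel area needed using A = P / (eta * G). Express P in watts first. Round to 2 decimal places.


Convert target power to watts: P = 4.6 * 1000 = 4600.0 W
Compute denominator: eta * G = 0.16 * 870 = 139.2
Required area A = P / (eta * G) = 4600.0 / 139.2
A = 33.05 m^2

33.05


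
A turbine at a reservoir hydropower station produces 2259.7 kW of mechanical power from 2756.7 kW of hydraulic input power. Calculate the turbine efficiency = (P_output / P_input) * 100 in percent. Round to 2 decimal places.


Turbine efficiency = (output power / input power) * 100
eta = (2259.7 / 2756.7) * 100
eta = 81.97%

81.97


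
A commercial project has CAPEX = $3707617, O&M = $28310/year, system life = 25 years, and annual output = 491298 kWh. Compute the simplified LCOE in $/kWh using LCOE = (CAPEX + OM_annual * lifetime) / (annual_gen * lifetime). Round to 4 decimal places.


Total cost = CAPEX + OM * lifetime = 3707617 + 28310 * 25 = 3707617 + 707750 = 4415367
Total generation = annual * lifetime = 491298 * 25 = 12282450 kWh
LCOE = 4415367 / 12282450
LCOE = 0.3595 $/kWh

0.3595


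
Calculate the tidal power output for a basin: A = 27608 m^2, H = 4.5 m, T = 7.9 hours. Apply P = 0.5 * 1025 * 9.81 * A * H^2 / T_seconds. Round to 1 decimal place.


Convert period to seconds: T = 7.9 * 3600 = 28440.0 s
H^2 = 4.5^2 = 20.25
P = 0.5 * rho * g * A * H^2 / T
P = 0.5 * 1025 * 9.81 * 27608 * 20.25 / 28440.0
P = 98831.0 W

98831.0


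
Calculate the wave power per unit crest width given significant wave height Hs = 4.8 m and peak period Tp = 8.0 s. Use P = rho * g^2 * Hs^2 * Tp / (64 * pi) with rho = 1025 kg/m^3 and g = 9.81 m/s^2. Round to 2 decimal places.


Apply wave power formula:
  g^2 = 9.81^2 = 96.2361
  Hs^2 = 4.8^2 = 23.04
  Numerator = rho * g^2 * Hs^2 * Tp = 1025 * 96.2361 * 23.04 * 8.0 = 18181693.9
  Denominator = 64 * pi = 201.0619
  P = 18181693.9 / 201.0619 = 90428.33 W/m

90428.33


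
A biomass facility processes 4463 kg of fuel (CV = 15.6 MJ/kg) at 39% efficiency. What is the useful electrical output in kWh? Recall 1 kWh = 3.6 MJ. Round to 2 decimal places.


Total energy = mass * CV = 4463 * 15.6 = 69622.8 MJ
Useful energy = total * eta = 69622.8 * 0.39 = 27152.89 MJ
Convert to kWh: 27152.89 / 3.6
Useful energy = 7542.47 kWh

7542.47


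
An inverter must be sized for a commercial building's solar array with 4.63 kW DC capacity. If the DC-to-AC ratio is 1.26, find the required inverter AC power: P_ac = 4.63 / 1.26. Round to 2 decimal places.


The inverter AC capacity is determined by the DC/AC ratio.
Given: P_dc = 4.63 kW, DC/AC ratio = 1.26
P_ac = P_dc / ratio = 4.63 / 1.26
P_ac = 3.67 kW

3.67


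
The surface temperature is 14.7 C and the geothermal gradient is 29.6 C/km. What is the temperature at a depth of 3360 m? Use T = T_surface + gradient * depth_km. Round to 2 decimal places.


Convert depth to km: 3360 / 1000 = 3.36 km
Temperature increase = gradient * depth_km = 29.6 * 3.36 = 99.46 C
Temperature at depth = T_surface + delta_T = 14.7 + 99.46
T = 114.16 C

114.16


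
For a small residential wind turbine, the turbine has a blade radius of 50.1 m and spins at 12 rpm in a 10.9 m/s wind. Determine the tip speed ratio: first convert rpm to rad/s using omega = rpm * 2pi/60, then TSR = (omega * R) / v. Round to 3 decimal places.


Convert rotational speed to rad/s:
  omega = 12 * 2 * pi / 60 = 1.2566 rad/s
Compute tip speed:
  v_tip = omega * R = 1.2566 * 50.1 = 62.958 m/s
Tip speed ratio:
  TSR = v_tip / v_wind = 62.958 / 10.9 = 5.776

5.776


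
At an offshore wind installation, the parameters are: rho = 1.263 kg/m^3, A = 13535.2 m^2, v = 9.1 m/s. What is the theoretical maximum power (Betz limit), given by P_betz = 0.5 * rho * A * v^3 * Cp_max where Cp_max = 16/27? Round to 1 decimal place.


The Betz coefficient Cp_max = 16/27 = 0.5926
v^3 = 9.1^3 = 753.571
P_betz = 0.5 * rho * A * v^3 * Cp_max
P_betz = 0.5 * 1.263 * 13535.2 * 753.571 * 0.5926
P_betz = 3816967.2 W

3816967.2


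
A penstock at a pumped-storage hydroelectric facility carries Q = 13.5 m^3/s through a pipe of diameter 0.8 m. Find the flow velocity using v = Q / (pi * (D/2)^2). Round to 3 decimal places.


Compute pipe cross-sectional area:
  A = pi * (D/2)^2 = pi * (0.8/2)^2 = 0.5027 m^2
Calculate velocity:
  v = Q / A = 13.5 / 0.5027
  v = 26.857 m/s

26.857


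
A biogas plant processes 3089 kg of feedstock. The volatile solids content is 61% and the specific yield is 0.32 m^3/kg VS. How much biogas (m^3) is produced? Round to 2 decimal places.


Compute volatile solids:
  VS = mass * VS_fraction = 3089 * 0.61 = 1884.29 kg
Calculate biogas volume:
  Biogas = VS * specific_yield = 1884.29 * 0.32
  Biogas = 602.97 m^3

602.97


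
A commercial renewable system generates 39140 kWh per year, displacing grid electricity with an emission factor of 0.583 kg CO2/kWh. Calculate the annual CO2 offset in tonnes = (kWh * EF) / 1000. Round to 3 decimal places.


CO2 offset in kg = generation * emission_factor
CO2 offset = 39140 * 0.583 = 22818.62 kg
Convert to tonnes:
  CO2 offset = 22818.62 / 1000 = 22.819 tonnes

22.819


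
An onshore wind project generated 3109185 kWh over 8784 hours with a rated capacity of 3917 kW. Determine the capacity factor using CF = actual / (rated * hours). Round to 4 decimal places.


Capacity factor = actual output / maximum possible output
Maximum possible = rated * hours = 3917 * 8784 = 34406928 kWh
CF = 3109185 / 34406928
CF = 0.0904

0.0904


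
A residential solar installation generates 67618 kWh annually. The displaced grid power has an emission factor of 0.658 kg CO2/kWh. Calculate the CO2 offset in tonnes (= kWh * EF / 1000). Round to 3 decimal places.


CO2 offset in kg = generation * emission_factor
CO2 offset = 67618 * 0.658 = 44492.64 kg
Convert to tonnes:
  CO2 offset = 44492.64 / 1000 = 44.493 tonnes

44.493


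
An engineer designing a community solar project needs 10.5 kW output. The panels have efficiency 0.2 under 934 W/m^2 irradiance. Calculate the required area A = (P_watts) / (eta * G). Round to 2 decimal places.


Convert target power to watts: P = 10.5 * 1000 = 10500.0 W
Compute denominator: eta * G = 0.2 * 934 = 186.8
Required area A = P / (eta * G) = 10500.0 / 186.8
A = 56.21 m^2

56.21


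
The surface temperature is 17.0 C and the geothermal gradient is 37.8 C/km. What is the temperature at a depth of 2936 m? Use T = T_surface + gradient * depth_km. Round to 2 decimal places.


Convert depth to km: 2936 / 1000 = 2.936 km
Temperature increase = gradient * depth_km = 37.8 * 2.936 = 110.98 C
Temperature at depth = T_surface + delta_T = 17.0 + 110.98
T = 127.98 C

127.98


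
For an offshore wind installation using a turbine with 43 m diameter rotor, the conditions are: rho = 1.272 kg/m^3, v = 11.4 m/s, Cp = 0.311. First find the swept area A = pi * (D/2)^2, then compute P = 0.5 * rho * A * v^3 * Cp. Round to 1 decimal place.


Step 1 -- Compute swept area:
  A = pi * (D/2)^2 = pi * (43/2)^2 = 1452.2 m^2
Step 2 -- Apply wind power equation:
  P = 0.5 * rho * A * v^3 * Cp
  v^3 = 11.4^3 = 1481.544
  P = 0.5 * 1.272 * 1452.2 * 1481.544 * 0.311
  P = 425558.1 W

425558.1


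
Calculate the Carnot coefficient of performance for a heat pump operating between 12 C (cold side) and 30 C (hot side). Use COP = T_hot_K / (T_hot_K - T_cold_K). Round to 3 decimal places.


Convert to Kelvin:
  T_hot = 30 + 273.15 = 303.15 K
  T_cold = 12 + 273.15 = 285.15 K
Apply Carnot COP formula:
  COP = T_hot_K / (T_hot_K - T_cold_K) = 303.15 / 18.0
  COP = 16.842

16.842


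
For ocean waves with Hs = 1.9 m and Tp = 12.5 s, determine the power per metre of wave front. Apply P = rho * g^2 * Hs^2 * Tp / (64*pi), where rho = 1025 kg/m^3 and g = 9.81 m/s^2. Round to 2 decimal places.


Apply wave power formula:
  g^2 = 9.81^2 = 96.2361
  Hs^2 = 1.9^2 = 3.61
  Numerator = rho * g^2 * Hs^2 * Tp = 1025 * 96.2361 * 3.61 * 12.5 = 4451220.36
  Denominator = 64 * pi = 201.0619
  P = 4451220.36 / 201.0619 = 22138.55 W/m

22138.55


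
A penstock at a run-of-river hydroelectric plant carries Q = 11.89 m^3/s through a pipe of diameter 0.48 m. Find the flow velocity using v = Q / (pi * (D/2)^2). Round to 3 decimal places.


Compute pipe cross-sectional area:
  A = pi * (D/2)^2 = pi * (0.48/2)^2 = 0.181 m^2
Calculate velocity:
  v = Q / A = 11.89 / 0.181
  v = 65.707 m/s

65.707


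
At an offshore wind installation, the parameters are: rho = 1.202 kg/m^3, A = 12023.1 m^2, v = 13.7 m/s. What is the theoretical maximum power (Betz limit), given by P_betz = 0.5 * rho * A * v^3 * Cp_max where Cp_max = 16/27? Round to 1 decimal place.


The Betz coefficient Cp_max = 16/27 = 0.5926
v^3 = 13.7^3 = 2571.353
P_betz = 0.5 * rho * A * v^3 * Cp_max
P_betz = 0.5 * 1.202 * 12023.1 * 2571.353 * 0.5926
P_betz = 11010545.9 W

11010545.9


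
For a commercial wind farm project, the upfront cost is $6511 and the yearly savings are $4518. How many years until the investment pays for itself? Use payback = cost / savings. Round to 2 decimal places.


Simple payback period = initial cost / annual savings
Payback = 6511 / 4518
Payback = 1.44 years

1.44


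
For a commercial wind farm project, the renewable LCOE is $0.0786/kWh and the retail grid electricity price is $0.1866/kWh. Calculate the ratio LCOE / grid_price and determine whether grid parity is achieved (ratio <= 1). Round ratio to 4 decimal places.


Compare LCOE to grid price:
  LCOE = $0.0786/kWh, Grid price = $0.1866/kWh
  Ratio = LCOE / grid_price = 0.0786 / 0.1866 = 0.4212
  Grid parity achieved (ratio <= 1)? yes

0.4212


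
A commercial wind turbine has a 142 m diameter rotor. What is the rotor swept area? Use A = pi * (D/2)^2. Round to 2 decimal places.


Compute the rotor radius:
  r = D / 2 = 142 / 2 = 71.0 m
Calculate swept area:
  A = pi * r^2 = pi * 71.0^2
  A = 15836.77 m^2

15836.77


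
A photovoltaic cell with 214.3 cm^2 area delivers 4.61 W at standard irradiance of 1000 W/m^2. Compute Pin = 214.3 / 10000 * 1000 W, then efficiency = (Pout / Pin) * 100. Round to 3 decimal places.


First compute the input power:
  Pin = area_cm2 / 10000 * G = 214.3 / 10000 * 1000 = 21.43 W
Then compute efficiency:
  Efficiency = (Pout / Pin) * 100 = (4.61 / 21.43) * 100
  Efficiency = 21.512%

21.512


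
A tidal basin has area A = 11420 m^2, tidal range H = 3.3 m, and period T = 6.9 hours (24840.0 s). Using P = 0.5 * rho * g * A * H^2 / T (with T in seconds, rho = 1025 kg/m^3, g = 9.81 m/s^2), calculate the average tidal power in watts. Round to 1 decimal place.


Convert period to seconds: T = 6.9 * 3600 = 24840.0 s
H^2 = 3.3^2 = 10.89
P = 0.5 * rho * g * A * H^2 / T
P = 0.5 * 1025 * 9.81 * 11420 * 10.89 / 24840.0
P = 25171.3 W

25171.3


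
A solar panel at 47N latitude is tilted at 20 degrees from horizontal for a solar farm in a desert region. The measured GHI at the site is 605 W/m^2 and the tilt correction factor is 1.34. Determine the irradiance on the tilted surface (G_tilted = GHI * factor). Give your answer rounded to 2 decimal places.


Identify the given values:
  GHI = 605 W/m^2, tilt correction factor = 1.34
Apply the formula G_tilted = GHI * factor:
  G_tilted = 605 * 1.34
  G_tilted = 810.70 W/m^2

810.70


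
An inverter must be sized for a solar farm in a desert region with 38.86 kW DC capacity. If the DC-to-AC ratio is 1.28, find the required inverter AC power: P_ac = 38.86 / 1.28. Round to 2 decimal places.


The inverter AC capacity is determined by the DC/AC ratio.
Given: P_dc = 38.86 kW, DC/AC ratio = 1.28
P_ac = P_dc / ratio = 38.86 / 1.28
P_ac = 30.36 kW

30.36


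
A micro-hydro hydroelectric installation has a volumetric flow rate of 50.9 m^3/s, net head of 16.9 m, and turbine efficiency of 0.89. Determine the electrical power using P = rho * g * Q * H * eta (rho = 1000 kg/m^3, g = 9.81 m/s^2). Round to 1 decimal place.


Apply the hydropower formula P = rho * g * Q * H * eta
rho * g = 1000 * 9.81 = 9810.0
P = 9810.0 * 50.9 * 16.9 * 0.89
P = 7510407.5 W

7510407.5


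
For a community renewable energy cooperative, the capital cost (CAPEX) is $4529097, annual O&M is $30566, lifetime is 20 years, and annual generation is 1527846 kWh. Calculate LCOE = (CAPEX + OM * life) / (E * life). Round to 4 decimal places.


Total cost = CAPEX + OM * lifetime = 4529097 + 30566 * 20 = 4529097 + 611320 = 5140417
Total generation = annual * lifetime = 1527846 * 20 = 30556920 kWh
LCOE = 5140417 / 30556920
LCOE = 0.1682 $/kWh

0.1682


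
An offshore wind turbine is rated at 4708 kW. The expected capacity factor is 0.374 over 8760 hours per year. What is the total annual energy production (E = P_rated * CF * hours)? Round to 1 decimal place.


Annual energy = rated_kW * capacity_factor * hours_per_year
Given: P_rated = 4708 kW, CF = 0.374, hours = 8760
E = 4708 * 0.374 * 8760
E = 15424537.9 kWh

15424537.9


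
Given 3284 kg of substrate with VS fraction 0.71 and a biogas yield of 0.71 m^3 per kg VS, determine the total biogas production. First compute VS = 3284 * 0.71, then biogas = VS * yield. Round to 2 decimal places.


Compute volatile solids:
  VS = mass * VS_fraction = 3284 * 0.71 = 2331.64 kg
Calculate biogas volume:
  Biogas = VS * specific_yield = 2331.64 * 0.71
  Biogas = 1655.46 m^3

1655.46


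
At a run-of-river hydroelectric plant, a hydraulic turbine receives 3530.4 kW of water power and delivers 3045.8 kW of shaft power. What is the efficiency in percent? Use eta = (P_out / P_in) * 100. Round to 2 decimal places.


Turbine efficiency = (output power / input power) * 100
eta = (3045.8 / 3530.4) * 100
eta = 86.27%

86.27


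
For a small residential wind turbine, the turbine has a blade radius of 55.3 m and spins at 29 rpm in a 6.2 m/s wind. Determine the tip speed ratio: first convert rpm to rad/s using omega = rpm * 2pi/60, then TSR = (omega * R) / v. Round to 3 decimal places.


Convert rotational speed to rad/s:
  omega = 29 * 2 * pi / 60 = 3.0369 rad/s
Compute tip speed:
  v_tip = omega * R = 3.0369 * 55.3 = 167.939 m/s
Tip speed ratio:
  TSR = v_tip / v_wind = 167.939 / 6.2 = 27.087

27.087


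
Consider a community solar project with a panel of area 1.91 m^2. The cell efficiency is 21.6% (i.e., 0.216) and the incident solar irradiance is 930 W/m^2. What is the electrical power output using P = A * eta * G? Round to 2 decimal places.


Use the solar power formula P = A * eta * G.
Given: A = 1.91 m^2, eta = 0.216, G = 930 W/m^2
P = 1.91 * 0.216 * 930
P = 383.68 W

383.68


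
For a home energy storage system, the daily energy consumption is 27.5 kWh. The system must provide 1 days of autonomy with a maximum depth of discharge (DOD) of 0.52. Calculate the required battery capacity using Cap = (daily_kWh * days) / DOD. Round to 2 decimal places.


Total energy needed = daily * days = 27.5 * 1 = 27.5 kWh
Account for depth of discharge:
  Cap = total_energy / DOD = 27.5 / 0.52
  Cap = 52.88 kWh

52.88


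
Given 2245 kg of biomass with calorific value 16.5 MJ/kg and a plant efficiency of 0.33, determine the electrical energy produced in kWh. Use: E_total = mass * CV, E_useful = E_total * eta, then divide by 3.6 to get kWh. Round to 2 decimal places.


Total energy = mass * CV = 2245 * 16.5 = 37042.5 MJ
Useful energy = total * eta = 37042.5 * 0.33 = 12224.03 MJ
Convert to kWh: 12224.03 / 3.6
Useful energy = 3395.56 kWh

3395.56


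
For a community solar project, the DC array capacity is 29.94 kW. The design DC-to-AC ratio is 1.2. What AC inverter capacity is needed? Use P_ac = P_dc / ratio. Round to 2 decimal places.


The inverter AC capacity is determined by the DC/AC ratio.
Given: P_dc = 29.94 kW, DC/AC ratio = 1.2
P_ac = P_dc / ratio = 29.94 / 1.2
P_ac = 24.95 kW

24.95


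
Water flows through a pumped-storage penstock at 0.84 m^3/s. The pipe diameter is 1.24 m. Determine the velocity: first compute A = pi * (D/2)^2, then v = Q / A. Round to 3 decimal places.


Compute pipe cross-sectional area:
  A = pi * (D/2)^2 = pi * (1.24/2)^2 = 1.2076 m^2
Calculate velocity:
  v = Q / A = 0.84 / 1.2076
  v = 0.696 m/s

0.696


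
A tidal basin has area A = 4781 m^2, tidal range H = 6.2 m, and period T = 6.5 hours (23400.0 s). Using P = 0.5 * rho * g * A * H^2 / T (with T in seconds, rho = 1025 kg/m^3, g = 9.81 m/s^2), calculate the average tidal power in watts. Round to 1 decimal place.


Convert period to seconds: T = 6.5 * 3600 = 23400.0 s
H^2 = 6.2^2 = 38.44
P = 0.5 * rho * g * A * H^2 / T
P = 0.5 * 1025 * 9.81 * 4781 * 38.44 / 23400.0
P = 39486.5 W

39486.5


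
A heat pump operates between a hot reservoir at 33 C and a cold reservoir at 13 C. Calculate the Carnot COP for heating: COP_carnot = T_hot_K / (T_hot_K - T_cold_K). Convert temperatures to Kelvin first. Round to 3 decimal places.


Convert to Kelvin:
  T_hot = 33 + 273.15 = 306.15 K
  T_cold = 13 + 273.15 = 286.15 K
Apply Carnot COP formula:
  COP = T_hot_K / (T_hot_K - T_cold_K) = 306.15 / 20.0
  COP = 15.308

15.308


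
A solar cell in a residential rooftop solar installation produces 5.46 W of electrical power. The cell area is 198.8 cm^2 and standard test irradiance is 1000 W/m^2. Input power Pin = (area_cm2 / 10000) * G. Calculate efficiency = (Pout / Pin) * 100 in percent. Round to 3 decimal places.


First compute the input power:
  Pin = area_cm2 / 10000 * G = 198.8 / 10000 * 1000 = 19.88 W
Then compute efficiency:
  Efficiency = (Pout / Pin) * 100 = (5.46 / 19.88) * 100
  Efficiency = 27.465%

27.465


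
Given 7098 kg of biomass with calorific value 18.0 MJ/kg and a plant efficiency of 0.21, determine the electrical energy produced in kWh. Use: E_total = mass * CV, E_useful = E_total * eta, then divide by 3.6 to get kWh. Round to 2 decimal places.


Total energy = mass * CV = 7098 * 18.0 = 127764.0 MJ
Useful energy = total * eta = 127764.0 * 0.21 = 26830.44 MJ
Convert to kWh: 26830.44 / 3.6
Useful energy = 7452.90 kWh

7452.90


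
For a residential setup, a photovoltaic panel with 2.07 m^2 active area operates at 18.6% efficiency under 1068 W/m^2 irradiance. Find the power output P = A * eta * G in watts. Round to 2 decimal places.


Use the solar power formula P = A * eta * G.
Given: A = 2.07 m^2, eta = 0.186, G = 1068 W/m^2
P = 2.07 * 0.186 * 1068
P = 411.20 W

411.20


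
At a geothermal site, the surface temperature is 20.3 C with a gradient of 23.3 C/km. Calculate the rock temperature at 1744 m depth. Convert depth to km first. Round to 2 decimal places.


Convert depth to km: 1744 / 1000 = 1.744 km
Temperature increase = gradient * depth_km = 23.3 * 1.744 = 40.64 C
Temperature at depth = T_surface + delta_T = 20.3 + 40.64
T = 60.94 C

60.94


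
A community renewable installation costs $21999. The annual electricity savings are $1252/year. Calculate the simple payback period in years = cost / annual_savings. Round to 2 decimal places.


Simple payback period = initial cost / annual savings
Payback = 21999 / 1252
Payback = 17.57 years

17.57


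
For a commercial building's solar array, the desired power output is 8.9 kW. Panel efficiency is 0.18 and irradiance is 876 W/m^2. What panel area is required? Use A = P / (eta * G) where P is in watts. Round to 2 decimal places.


Convert target power to watts: P = 8.9 * 1000 = 8900.0 W
Compute denominator: eta * G = 0.18 * 876 = 157.68
Required area A = P / (eta * G) = 8900.0 / 157.68
A = 56.44 m^2

56.44


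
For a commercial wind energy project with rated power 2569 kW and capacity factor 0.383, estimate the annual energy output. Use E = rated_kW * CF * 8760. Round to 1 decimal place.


Annual energy = rated_kW * capacity_factor * hours_per_year
Given: P_rated = 2569 kW, CF = 0.383, hours = 8760
E = 2569 * 0.383 * 8760
E = 8619200.5 kWh

8619200.5


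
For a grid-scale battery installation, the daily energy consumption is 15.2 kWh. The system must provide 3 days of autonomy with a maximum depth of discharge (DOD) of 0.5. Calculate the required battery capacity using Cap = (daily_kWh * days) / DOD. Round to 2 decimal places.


Total energy needed = daily * days = 15.2 * 3 = 45.6 kWh
Account for depth of discharge:
  Cap = total_energy / DOD = 45.6 / 0.5
  Cap = 91.20 kWh

91.20


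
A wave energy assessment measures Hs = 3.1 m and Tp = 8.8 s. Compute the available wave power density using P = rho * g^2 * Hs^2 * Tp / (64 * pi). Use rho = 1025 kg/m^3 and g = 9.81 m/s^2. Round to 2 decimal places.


Apply wave power formula:
  g^2 = 9.81^2 = 96.2361
  Hs^2 = 3.1^2 = 9.61
  Numerator = rho * g^2 * Hs^2 * Tp = 1025 * 96.2361 * 9.61 * 8.8 = 8341956.87
  Denominator = 64 * pi = 201.0619
  P = 8341956.87 / 201.0619 = 41489.49 W/m

41489.49


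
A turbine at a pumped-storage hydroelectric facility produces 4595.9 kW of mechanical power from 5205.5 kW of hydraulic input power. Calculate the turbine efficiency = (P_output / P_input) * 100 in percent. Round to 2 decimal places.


Turbine efficiency = (output power / input power) * 100
eta = (4595.9 / 5205.5) * 100
eta = 88.29%

88.29


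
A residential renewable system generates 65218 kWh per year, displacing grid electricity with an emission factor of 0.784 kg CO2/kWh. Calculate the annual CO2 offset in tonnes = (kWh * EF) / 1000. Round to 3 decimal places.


CO2 offset in kg = generation * emission_factor
CO2 offset = 65218 * 0.784 = 51130.91 kg
Convert to tonnes:
  CO2 offset = 51130.91 / 1000 = 51.131 tonnes

51.131


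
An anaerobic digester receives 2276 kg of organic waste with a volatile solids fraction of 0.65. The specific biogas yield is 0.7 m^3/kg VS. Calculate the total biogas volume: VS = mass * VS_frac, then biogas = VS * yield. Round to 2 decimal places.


Compute volatile solids:
  VS = mass * VS_fraction = 2276 * 0.65 = 1479.4 kg
Calculate biogas volume:
  Biogas = VS * specific_yield = 1479.4 * 0.7
  Biogas = 1035.58 m^3

1035.58


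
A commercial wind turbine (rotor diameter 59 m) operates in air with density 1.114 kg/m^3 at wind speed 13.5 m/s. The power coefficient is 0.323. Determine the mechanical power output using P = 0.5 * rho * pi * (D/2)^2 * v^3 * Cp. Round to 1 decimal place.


Step 1 -- Compute swept area:
  A = pi * (D/2)^2 = pi * (59/2)^2 = 2733.97 m^2
Step 2 -- Apply wind power equation:
  P = 0.5 * rho * A * v^3 * Cp
  v^3 = 13.5^3 = 2460.375
  P = 0.5 * 1.114 * 2733.97 * 2460.375 * 0.323
  P = 1210188.2 W

1210188.2


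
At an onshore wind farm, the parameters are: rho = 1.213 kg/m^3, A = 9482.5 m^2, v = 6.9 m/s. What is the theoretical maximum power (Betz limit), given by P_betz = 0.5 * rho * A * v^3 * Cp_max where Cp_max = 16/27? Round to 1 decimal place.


The Betz coefficient Cp_max = 16/27 = 0.5926
v^3 = 6.9^3 = 328.509
P_betz = 0.5 * rho * A * v^3 * Cp_max
P_betz = 0.5 * 1.213 * 9482.5 * 328.509 * 0.5926
P_betz = 1119585.2 W

1119585.2


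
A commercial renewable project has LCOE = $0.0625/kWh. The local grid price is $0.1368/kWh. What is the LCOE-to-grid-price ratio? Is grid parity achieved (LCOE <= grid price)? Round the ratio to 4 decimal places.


Compare LCOE to grid price:
  LCOE = $0.0625/kWh, Grid price = $0.1368/kWh
  Ratio = LCOE / grid_price = 0.0625 / 0.1368 = 0.4569
  Grid parity achieved (ratio <= 1)? yes

0.4569


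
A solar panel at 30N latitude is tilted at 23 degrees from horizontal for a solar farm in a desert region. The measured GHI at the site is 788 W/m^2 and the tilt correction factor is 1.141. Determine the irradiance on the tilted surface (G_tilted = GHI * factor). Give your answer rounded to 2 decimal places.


Identify the given values:
  GHI = 788 W/m^2, tilt correction factor = 1.141
Apply the formula G_tilted = GHI * factor:
  G_tilted = 788 * 1.141
  G_tilted = 899.11 W/m^2

899.11


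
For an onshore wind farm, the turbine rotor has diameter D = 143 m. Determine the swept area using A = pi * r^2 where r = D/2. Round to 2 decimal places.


Compute the rotor radius:
  r = D / 2 = 143 / 2 = 71.5 m
Calculate swept area:
  A = pi * r^2 = pi * 71.5^2
  A = 16060.61 m^2

16060.61


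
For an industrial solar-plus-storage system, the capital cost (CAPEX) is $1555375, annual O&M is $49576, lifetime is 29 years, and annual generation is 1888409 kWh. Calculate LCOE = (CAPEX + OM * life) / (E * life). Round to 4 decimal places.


Total cost = CAPEX + OM * lifetime = 1555375 + 49576 * 29 = 1555375 + 1437704 = 2993079
Total generation = annual * lifetime = 1888409 * 29 = 54763861 kWh
LCOE = 2993079 / 54763861
LCOE = 0.0547 $/kWh

0.0547


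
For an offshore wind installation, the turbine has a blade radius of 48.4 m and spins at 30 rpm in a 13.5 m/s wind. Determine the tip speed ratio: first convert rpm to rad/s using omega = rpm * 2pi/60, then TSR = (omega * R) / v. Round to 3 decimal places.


Convert rotational speed to rad/s:
  omega = 30 * 2 * pi / 60 = 3.1416 rad/s
Compute tip speed:
  v_tip = omega * R = 3.1416 * 48.4 = 152.053 m/s
Tip speed ratio:
  TSR = v_tip / v_wind = 152.053 / 13.5 = 11.263

11.263


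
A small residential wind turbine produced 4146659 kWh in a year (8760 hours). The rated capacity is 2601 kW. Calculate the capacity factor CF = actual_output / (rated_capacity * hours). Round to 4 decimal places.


Capacity factor = actual output / maximum possible output
Maximum possible = rated * hours = 2601 * 8760 = 22784760 kWh
CF = 4146659 / 22784760
CF = 0.1820

0.1820


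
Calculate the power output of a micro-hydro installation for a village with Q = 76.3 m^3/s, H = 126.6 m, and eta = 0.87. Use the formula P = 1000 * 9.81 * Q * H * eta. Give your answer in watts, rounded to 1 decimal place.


Apply the hydropower formula P = rho * g * Q * H * eta
rho * g = 1000 * 9.81 = 9810.0
P = 9810.0 * 76.3 * 126.6 * 0.87
P = 82441617.4 W

82441617.4


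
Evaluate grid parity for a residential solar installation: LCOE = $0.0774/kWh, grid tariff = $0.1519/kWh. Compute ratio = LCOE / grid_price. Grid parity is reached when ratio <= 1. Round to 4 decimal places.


Compare LCOE to grid price:
  LCOE = $0.0774/kWh, Grid price = $0.1519/kWh
  Ratio = LCOE / grid_price = 0.0774 / 0.1519 = 0.5095
  Grid parity achieved (ratio <= 1)? yes

0.5095


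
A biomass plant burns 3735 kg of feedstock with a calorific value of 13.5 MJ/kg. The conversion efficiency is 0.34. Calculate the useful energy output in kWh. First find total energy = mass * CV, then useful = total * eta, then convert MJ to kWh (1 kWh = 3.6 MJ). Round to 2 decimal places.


Total energy = mass * CV = 3735 * 13.5 = 50422.5 MJ
Useful energy = total * eta = 50422.5 * 0.34 = 17143.65 MJ
Convert to kWh: 17143.65 / 3.6
Useful energy = 4762.13 kWh

4762.13


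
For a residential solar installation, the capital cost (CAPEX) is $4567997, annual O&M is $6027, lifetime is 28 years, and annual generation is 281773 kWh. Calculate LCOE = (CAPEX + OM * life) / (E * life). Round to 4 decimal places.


Total cost = CAPEX + OM * lifetime = 4567997 + 6027 * 28 = 4567997 + 168756 = 4736753
Total generation = annual * lifetime = 281773 * 28 = 7889644 kWh
LCOE = 4736753 / 7889644
LCOE = 0.6004 $/kWh

0.6004


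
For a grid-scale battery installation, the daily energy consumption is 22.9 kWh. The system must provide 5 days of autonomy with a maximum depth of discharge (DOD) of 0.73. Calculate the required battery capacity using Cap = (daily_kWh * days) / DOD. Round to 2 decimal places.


Total energy needed = daily * days = 22.9 * 5 = 114.5 kWh
Account for depth of discharge:
  Cap = total_energy / DOD = 114.5 / 0.73
  Cap = 156.85 kWh

156.85


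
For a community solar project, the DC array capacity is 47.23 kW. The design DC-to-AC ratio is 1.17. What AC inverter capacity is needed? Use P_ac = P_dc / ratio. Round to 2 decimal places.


The inverter AC capacity is determined by the DC/AC ratio.
Given: P_dc = 47.23 kW, DC/AC ratio = 1.17
P_ac = P_dc / ratio = 47.23 / 1.17
P_ac = 40.37 kW

40.37


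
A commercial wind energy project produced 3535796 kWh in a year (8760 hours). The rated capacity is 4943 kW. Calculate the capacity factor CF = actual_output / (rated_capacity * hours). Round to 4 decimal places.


Capacity factor = actual output / maximum possible output
Maximum possible = rated * hours = 4943 * 8760 = 43300680 kWh
CF = 3535796 / 43300680
CF = 0.0817

0.0817


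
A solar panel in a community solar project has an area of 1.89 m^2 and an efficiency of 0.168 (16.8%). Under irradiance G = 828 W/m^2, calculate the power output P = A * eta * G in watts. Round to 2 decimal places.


Use the solar power formula P = A * eta * G.
Given: A = 1.89 m^2, eta = 0.168, G = 828 W/m^2
P = 1.89 * 0.168 * 828
P = 262.91 W

262.91


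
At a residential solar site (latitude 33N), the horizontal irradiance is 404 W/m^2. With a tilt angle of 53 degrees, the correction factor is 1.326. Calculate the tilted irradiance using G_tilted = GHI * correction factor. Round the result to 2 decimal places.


Identify the given values:
  GHI = 404 W/m^2, tilt correction factor = 1.326
Apply the formula G_tilted = GHI * factor:
  G_tilted = 404 * 1.326
  G_tilted = 535.70 W/m^2

535.70


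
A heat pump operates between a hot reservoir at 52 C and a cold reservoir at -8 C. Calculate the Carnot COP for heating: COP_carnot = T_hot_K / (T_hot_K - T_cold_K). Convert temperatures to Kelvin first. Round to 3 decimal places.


Convert to Kelvin:
  T_hot = 52 + 273.15 = 325.15 K
  T_cold = -8 + 273.15 = 265.15 K
Apply Carnot COP formula:
  COP = T_hot_K / (T_hot_K - T_cold_K) = 325.15 / 60.0
  COP = 5.419

5.419


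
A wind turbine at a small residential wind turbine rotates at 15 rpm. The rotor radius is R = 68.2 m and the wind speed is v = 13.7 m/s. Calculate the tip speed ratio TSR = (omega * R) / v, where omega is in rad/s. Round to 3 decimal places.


Convert rotational speed to rad/s:
  omega = 15 * 2 * pi / 60 = 1.5708 rad/s
Compute tip speed:
  v_tip = omega * R = 1.5708 * 68.2 = 107.128 m/s
Tip speed ratio:
  TSR = v_tip / v_wind = 107.128 / 13.7 = 7.820

7.820


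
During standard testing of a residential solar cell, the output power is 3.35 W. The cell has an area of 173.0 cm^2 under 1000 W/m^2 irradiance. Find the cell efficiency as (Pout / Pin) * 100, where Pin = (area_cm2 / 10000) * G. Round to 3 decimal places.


First compute the input power:
  Pin = area_cm2 / 10000 * G = 173.0 / 10000 * 1000 = 17.3 W
Then compute efficiency:
  Efficiency = (Pout / Pin) * 100 = (3.35 / 17.3) * 100
  Efficiency = 19.364%

19.364


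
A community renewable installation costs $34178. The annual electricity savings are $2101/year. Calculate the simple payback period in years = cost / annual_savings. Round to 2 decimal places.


Simple payback period = initial cost / annual savings
Payback = 34178 / 2101
Payback = 16.27 years

16.27


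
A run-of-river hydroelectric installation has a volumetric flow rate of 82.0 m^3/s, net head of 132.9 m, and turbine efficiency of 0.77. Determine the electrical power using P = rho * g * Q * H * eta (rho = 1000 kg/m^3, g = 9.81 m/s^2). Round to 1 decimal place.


Apply the hydropower formula P = rho * g * Q * H * eta
rho * g = 1000 * 9.81 = 9810.0
P = 9810.0 * 82.0 * 132.9 * 0.77
P = 82318711.9 W

82318711.9


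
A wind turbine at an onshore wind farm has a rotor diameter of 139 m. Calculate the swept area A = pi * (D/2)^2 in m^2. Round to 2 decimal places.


Compute the rotor radius:
  r = D / 2 = 139 / 2 = 69.5 m
Calculate swept area:
  A = pi * r^2 = pi * 69.5^2
  A = 15174.68 m^2

15174.68


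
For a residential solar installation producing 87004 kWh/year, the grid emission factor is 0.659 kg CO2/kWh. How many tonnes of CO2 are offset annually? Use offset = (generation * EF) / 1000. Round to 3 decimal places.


CO2 offset in kg = generation * emission_factor
CO2 offset = 87004 * 0.659 = 57335.64 kg
Convert to tonnes:
  CO2 offset = 57335.64 / 1000 = 57.336 tonnes

57.336


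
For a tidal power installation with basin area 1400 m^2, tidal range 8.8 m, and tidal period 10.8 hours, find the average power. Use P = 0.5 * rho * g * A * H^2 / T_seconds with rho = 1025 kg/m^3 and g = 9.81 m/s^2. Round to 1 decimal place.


Convert period to seconds: T = 10.8 * 3600 = 38880.0 s
H^2 = 8.8^2 = 77.44
P = 0.5 * rho * g * A * H^2 / T
P = 0.5 * 1025 * 9.81 * 1400 * 77.44 / 38880.0
P = 14019.4 W

14019.4


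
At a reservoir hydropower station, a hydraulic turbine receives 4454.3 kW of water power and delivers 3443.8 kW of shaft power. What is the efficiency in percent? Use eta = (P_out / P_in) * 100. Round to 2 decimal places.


Turbine efficiency = (output power / input power) * 100
eta = (3443.8 / 4454.3) * 100
eta = 77.31%

77.31


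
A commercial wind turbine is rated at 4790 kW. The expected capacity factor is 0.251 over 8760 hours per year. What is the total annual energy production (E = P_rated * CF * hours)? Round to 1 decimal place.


Annual energy = rated_kW * capacity_factor * hours_per_year
Given: P_rated = 4790 kW, CF = 0.251, hours = 8760
E = 4790 * 0.251 * 8760
E = 10532060.4 kWh

10532060.4


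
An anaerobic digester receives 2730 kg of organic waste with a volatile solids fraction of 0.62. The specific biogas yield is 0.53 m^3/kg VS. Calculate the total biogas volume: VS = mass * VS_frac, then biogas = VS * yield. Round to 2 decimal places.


Compute volatile solids:
  VS = mass * VS_fraction = 2730 * 0.62 = 1692.6 kg
Calculate biogas volume:
  Biogas = VS * specific_yield = 1692.6 * 0.53
  Biogas = 897.08 m^3

897.08
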